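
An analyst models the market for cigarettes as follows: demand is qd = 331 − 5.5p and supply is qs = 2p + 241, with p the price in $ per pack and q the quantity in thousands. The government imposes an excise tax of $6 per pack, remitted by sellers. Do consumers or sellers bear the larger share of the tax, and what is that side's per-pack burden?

Sellers bear the larger share: $4.4 per pack.

Without the tax, 331 − 5.5p = 2p + 241 gives 7.5p = 90, so p* = $12 and q* = 265.
With the tax collected from sellers, supply shifts: qs = 2(p − 6) + 241.
New equilibrium: consumers pay $13.6, sellers receive $7.6, q = 256.2. (Wedge: pb − ps = 6.)
Per-pack burden: consumers $1.6, sellers $4.4.
Sellers take the larger share because supply is less price-elastic here (demand slope 5.5 vs supply slope 2).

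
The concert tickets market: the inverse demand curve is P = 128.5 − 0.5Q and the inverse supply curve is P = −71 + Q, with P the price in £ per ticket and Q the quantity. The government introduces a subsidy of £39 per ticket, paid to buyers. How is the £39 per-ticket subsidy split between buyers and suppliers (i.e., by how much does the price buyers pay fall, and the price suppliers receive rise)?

Rewrite in direct form: Qd = 257 − 2P and Qs = P + 71.
Without the subsidy, 257 − 2P = P + 71 gives 3P = 186, so P* = £62 and Q* = 133.
With a per-unit subsidy paid to buyers, each effectively pays P − 39, so demand becomes Qd = 257 − 2(P − 39).
New equilibrium: buyers pay £49, suppliers receive £88, Q = 159. (Wedge: Pb − Ps = −39.)
Gain to buyers: £13; to suppliers: £26. (They sum to £39.)

Buyers gain £13 per ticket; suppliers gain £26 per ticket.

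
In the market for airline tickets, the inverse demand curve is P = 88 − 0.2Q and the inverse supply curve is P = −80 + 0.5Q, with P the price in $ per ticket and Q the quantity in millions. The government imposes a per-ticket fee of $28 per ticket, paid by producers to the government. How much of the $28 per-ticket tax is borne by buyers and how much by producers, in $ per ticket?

Buyers bear $8 per ticket; producers bear $20 per ticket.

Inverting to Q(P) form: Qd = 440 − 5P; Qs = 2P + 160.
Without the tax, 440 − 5P = 2P + 160 gives 7P = 280, so P* = $40 and Q* = 240.
With the tax collected from producers, supply shifts: Qs = 2(P − 28) + 160.
New equilibrium: buyers pay $48, producers receive $20, Q = 200. (Wedge: Pb − Ps = 28.)
Burden on buyers: $8; on producers: $20. (They sum to $28.)
The less price-elastic side of the market bears the larger share of a per-unit tax.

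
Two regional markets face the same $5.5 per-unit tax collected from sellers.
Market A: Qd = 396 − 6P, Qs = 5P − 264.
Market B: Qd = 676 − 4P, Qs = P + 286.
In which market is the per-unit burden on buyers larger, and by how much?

Market A, by $1.4.

Market A: pre-tax P* = $60, Q* = 36; post-tax Q = 21; per-unit burden on buyers = $2.5.
Market B: pre-tax P* = $78, Q* = 364; post-tax Q = 359.6; per-unit burden on buyers = $1.1.
Difference: $2.5 vs $1.1 → market A is larger by $1.4.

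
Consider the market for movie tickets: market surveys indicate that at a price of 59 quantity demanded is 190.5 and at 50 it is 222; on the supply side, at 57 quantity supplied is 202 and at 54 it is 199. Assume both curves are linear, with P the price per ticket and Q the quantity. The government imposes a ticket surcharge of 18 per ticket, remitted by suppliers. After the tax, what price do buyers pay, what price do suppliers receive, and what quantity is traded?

Buyers pay 60; suppliers receive 42; quantity = 187.

Demand slope: (222 − 190.5)/(50 − 59) = -3.5, so Qd = 397 − 3.5P.
Supply slope: (199 − 202)/(54 − 57) = 1, so Qs = P + 145.
Without the tax, 397 − 3.5P = P + 145 gives 4.5P = 252, so P* = 56 and Q* = 201.
With the tax collected from suppliers, supply shifts: Qs = (P − 18) + 145.
New equilibrium: buyers pay 60, suppliers receive 42, Q = 187. (Wedge: Pb − Ps = 18.)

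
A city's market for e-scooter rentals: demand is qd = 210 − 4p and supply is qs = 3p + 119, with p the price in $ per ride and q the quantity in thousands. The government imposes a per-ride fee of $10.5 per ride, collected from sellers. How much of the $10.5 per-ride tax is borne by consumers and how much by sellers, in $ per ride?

Before the tax: set 210 − 4p = 3p + 119 → p* = $13, q* = 158.
With the tax collected from sellers, supply shifts: qs = 3(p − 10.5) + 119.
New equilibrium: consumers pay $17.5, sellers receive $7, q = 140. (Wedge: pb − ps = 10.5.)
Burden on consumers: $4.5; on sellers: $6. (They sum to $10.5.)
The less price-elastic side of the market bears the larger share of a per-unit tax.

Consumers bear $4.5 per ride; sellers bear $6 per ride.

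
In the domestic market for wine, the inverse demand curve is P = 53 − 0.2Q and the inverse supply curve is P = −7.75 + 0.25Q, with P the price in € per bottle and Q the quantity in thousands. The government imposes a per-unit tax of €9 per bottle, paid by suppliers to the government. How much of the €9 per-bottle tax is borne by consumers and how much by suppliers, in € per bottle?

Consumers bear €4 per bottle; suppliers bear €5 per bottle.

Inverting to Q(P) form: Qd = 265 − 5P; Qs = 4P + 31.
Before the tax: set 265 − 5P = 4P + 31 → P* = €26, Q* = 135.
With the tax collected from suppliers, supply shifts: Qs = 4(P − 9) + 31.
New equilibrium: consumers pay €30, suppliers receive €21, Q = 115. (Wedge: Pb − Ps = 9.)
Burden on consumers: €4; on suppliers: €5. (They sum to €9.)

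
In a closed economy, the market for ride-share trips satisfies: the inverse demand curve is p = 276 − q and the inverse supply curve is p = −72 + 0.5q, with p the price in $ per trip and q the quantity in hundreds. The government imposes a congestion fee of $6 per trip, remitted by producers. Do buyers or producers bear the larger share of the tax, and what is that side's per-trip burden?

Buyers bear the larger share: $4 per trip.

Inverting to q(p) form: qd = 276 − p; qs = 2p + 144.
Without the tax, 276 − p = 2p + 144 gives 3p = 132, so p* = $44 and q* = 232.
With the tax collected from producers, supply shifts: qs = 2(p − 6) + 144.
New equilibrium: buyers pay $48, producers receive $42, q = 228. (Wedge: pb − ps = 6.)
Per-trip burden: buyers $4, producers $2.
Buyers take the larger share because demand is less price-elastic here (demand slope 1 vs supply slope 2).
The less price-elastic side of the market bears the larger share of a per-unit tax.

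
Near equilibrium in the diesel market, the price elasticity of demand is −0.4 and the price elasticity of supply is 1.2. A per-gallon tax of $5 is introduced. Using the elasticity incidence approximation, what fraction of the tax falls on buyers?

Incidence ratio: buyers' share ≈ εs / (εs + |εd|) = 1.2 / (1.2 + 0.4) = 0.75.
Supply is the more elastic side, so buyers bear the larger share.

Buyers' share ≈ 0.75.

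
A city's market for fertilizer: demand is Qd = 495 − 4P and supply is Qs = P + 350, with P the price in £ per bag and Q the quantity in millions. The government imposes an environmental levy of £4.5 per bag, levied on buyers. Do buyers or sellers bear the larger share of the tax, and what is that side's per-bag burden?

Sellers bear the larger share: £3.6 per bag.

Before the tax: set 495 − 4P = P + 350 → P* = £29, Q* = 379.
With the tax collected from buyers, demand (in seller-price terms) shifts: Qd = 495 − 4(P + 4.5).
New equilibrium: buyers pay £29.9, sellers receive £25.4, Q = 375.4. (Wedge: Pb − Ps = 4.5.)
Per-bag burden: buyers £0.9, sellers £3.6.
Sellers take the larger share because supply is less price-elastic here (demand slope 4 vs supply slope 1).
The less price-elastic side of the market bears the larger share of a per-unit tax.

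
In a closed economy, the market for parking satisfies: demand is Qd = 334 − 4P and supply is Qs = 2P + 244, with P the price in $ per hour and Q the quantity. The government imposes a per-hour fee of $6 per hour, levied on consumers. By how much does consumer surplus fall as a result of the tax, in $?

Before the tax: set 334 − 4P = 2P + 244 → P* = $15, Q* = 274.
With the tax collected from consumers, demand (in seller-price terms) shifts: Qd = 334 − 4(P + 6).
New equilibrium: consumers pay $17, producers receive $11, Q = 266. (Wedge: Pb − Ps = 6.)
ΔCS is the trapezoid between Q = 266 and Q = 274 of height $2: ½ · (274 + 266) · 2 = $540.

Consumer surplus falls by $540.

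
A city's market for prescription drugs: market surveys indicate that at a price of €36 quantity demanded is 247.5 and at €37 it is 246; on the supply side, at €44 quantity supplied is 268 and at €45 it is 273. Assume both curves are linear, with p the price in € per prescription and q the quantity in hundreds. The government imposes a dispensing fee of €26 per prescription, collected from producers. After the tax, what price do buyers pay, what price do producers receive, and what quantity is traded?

Demand slope: (246 − 247.5)/(37 − 36) = -1.5, so qd = 301.5 − 1.5p.
Supply slope: (273 − 268)/(45 − 44) = 5, so qs = 5p + 48.
Without the tax, 301.5 − 1.5p = 5p + 48 gives 6.5p = 253.5, so p* = €39 and q* = 243.
With the tax collected from producers, supply shifts: qs = 5(p − 26) + 48.
Solving gives q = 213 with buyers paying €59 and producers receiving €33 (the €26 wedge).

Buyers pay €59; producers receive €33; quantity = 213.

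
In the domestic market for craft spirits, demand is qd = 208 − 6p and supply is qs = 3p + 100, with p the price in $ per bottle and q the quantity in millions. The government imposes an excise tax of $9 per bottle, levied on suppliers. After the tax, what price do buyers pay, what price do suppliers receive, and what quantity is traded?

Before the tax: set 208 − 6p = 3p + 100 → p* = $12, q* = 136.
With the tax collected from suppliers, supply shifts: qs = 3(p − 9) + 100.
New equilibrium: buyers pay $15, suppliers receive $6, q = 118. (Wedge: pb − ps = 9.)
The less price-elastic side of the market bears the larger share of a per-unit tax.

Buyers pay $15; suppliers receive $6; quantity = 118.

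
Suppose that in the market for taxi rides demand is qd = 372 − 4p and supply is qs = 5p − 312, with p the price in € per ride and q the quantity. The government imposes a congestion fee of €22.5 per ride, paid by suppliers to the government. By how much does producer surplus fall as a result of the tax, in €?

Before the tax: set 372 − 4p = 5p − 312 → p* = €76, q* = 68.
With the tax collected from suppliers, supply shifts: qs = 5(p − 22.5) − 312.
New equilibrium: buyers pay €88.5, suppliers receive €66, q = 18. (Wedge: pb − ps = 22.5.)
ΔPS is the trapezoid between Q = 18 and Q = 68 of height €10: ½ · (68 + 18) · 10 = €430.

Producer surplus falls by €430.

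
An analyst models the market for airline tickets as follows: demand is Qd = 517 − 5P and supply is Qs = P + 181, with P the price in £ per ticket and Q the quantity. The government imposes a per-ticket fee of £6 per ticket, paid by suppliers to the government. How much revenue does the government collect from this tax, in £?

Before the tax: set 517 − 5P = P + 181 → P* = £56, Q* = 237.
With the tax collected from suppliers, supply shifts: Qs = (P − 6) + 181.
Solving gives Q = 232 with buyers paying £57 and suppliers receiving £51 (the £6 wedge).
Revenue = t · Q = 6 · 232 = £1392.

Tax revenue = £1392.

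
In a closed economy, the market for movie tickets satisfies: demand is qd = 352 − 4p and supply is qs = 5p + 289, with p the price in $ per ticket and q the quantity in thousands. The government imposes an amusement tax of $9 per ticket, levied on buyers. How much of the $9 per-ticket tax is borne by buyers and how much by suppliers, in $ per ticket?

Without the tax, 352 − 4p = 5p + 289 gives 9p = 63, so p* = $7 and q* = 324.
With the tax collected from buyers, demand (in seller-price terms) shifts: qd = 352 − 4(p + 9).
New equilibrium: buyers pay $12, suppliers receive $3, q = 304. (Wedge: pb − ps = 9.)
Burden on buyers: $5; on suppliers: $4. (They sum to $9.)

Buyers bear $5 per ticket; suppliers bear $4 per ticket.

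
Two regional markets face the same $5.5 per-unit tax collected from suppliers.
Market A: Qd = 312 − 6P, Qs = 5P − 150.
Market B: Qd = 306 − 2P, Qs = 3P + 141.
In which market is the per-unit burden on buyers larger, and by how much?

Market B, by $0.8.

Market A: pre-tax P* = $42, Q* = 60; post-tax Q = 45; per-unit burden on buyers = $2.5.
Market B: pre-tax P* = $33, Q* = 240; post-tax Q = 233.4; per-unit burden on buyers = $3.3.
Difference: $2.5 vs $3.3 → market B is larger by $0.8.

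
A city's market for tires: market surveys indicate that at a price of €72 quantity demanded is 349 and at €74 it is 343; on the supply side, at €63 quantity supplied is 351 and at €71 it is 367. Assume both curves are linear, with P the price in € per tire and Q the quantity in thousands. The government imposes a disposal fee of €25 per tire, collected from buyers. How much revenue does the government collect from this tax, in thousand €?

Demand slope: (343 − 349)/(74 − 72) = -3, so Qd = 565 − 3P.
Supply slope: (367 − 351)/(71 − 63) = 2, so Qs = 2P + 225.
Without the tax, 565 − 3P = 2P + 225 gives 5P = 340, so P* = €68 and Q* = 361.
With the tax collected from buyers, demand (in seller-price terms) shifts: Qd = 565 − 3(P + 25).
New equilibrium: buyers pay €78, sellers receive €53, Q = 331. (Wedge: Pb − Ps = 25.)
Revenue = t · Q = 25 · 331 = €8275.

Tax revenue = €8275 thousand.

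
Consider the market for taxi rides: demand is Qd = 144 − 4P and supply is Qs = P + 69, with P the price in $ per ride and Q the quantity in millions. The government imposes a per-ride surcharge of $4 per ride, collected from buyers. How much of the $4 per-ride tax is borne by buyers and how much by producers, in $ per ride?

Buyers bear $0.8 per ride; producers bear $3.2 per ride.

Without the tax, 144 − 4P = P + 69 gives 5P = 75, so P* = $15 and Q* = 84.
With the tax collected from buyers, demand (in seller-price terms) shifts: Qd = 144 − 4(P + 4).
Solving gives Q = 80.8 with buyers paying $15.8 and producers receiving $11.8 (the $4 wedge).
Burden on buyers: $0.8; on producers: $3.2. (They sum to $4.)
The less price-elastic side of the market bears the larger share of a per-unit tax.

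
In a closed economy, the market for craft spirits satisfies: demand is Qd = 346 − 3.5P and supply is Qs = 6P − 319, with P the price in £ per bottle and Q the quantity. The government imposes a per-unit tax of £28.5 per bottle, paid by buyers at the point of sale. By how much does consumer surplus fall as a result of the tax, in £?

Consumer surplus falls by £1251.

Without the tax, 346 − 3.5P = 6P − 319 gives 9.5P = 665, so P* = £70 and Q* = 101.
With the tax collected from buyers, demand (in seller-price terms) shifts: Qd = 346 − 3.5(P + 28.5).
New equilibrium: buyers pay £88, producers receive £59.5, Q = 38. (Wedge: Pb − Ps = 28.5.)
ΔCS is the trapezoid between Q = 38 and Q = 101 of height £18: ½ · (101 + 38) · 18 = £1251.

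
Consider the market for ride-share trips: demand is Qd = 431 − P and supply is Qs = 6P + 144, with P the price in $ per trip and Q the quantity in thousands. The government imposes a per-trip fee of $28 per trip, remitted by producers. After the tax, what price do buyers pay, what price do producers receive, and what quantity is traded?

Before the tax: set 431 − P = 6P + 144 → P* = $41, Q* = 390.
With the tax collected from producers, supply shifts: Qs = 6(P − 28) + 144.
Solving gives Q = 366 with buyers paying $65 and producers receiving $37 (the $28 wedge).
The less price-elastic side of the market bears the larger share of a per-unit tax.

Buyers pay $65; producers receive $37; quantity = 366.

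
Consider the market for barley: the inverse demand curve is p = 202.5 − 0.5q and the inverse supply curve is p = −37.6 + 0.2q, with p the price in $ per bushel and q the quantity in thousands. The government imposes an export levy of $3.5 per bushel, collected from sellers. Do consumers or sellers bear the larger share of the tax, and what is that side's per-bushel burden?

Consumers bear the larger share: $2.5 per bushel.

Inverting to q(p) form: qd = 405 − 2p; qs = 5p + 188.
Without the tax, 405 − 2p = 5p + 188 gives 7p = 217, so p* = $31 and q* = 343.
With the tax collected from sellers, supply shifts: qs = 5(p − 3.5) + 188.
New equilibrium: consumers pay $33.5, sellers receive $30, q = 338. (Wedge: pb − ps = 3.5.)
Per-bushel burden: consumers $2.5, sellers $1.
Consumers take the larger share because demand is less price-elastic here (demand slope 2 vs supply slope 5).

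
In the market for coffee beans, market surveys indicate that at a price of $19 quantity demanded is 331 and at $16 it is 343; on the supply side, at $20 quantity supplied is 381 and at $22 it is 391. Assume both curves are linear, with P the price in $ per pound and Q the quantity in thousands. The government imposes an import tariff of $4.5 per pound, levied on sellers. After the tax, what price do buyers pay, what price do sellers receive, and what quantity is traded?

Demand slope: (343 − 331)/(16 − 19) = -4, so Qd = 407 − 4P.
Supply slope: (391 − 381)/(22 − 20) = 5, so Qs = 5P + 281.
Before the tax: set 407 − 4P = 5P + 281 → P* = $14, Q* = 351.
With the tax collected from sellers, supply shifts: Qs = 5(P − 4.5) + 281.
New equilibrium: buyers pay $16.5, sellers receive $12, Q = 341. (Wedge: Pb − Ps = 4.5.)
The less price-elastic side of the market bears the larger share of a per-unit tax.

Buyers pay $16.5; sellers receive $12; quantity = 341.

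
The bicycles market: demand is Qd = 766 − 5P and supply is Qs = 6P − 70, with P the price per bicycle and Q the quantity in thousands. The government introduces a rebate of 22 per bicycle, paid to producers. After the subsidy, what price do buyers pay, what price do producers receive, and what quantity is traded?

Buyers pay 64; producers receive 86; quantity = 446.

Before the subsidy: set 766 − 5P = 6P − 70 → P* = 76, Q* = 386.
With a per-unit subsidy paid to producers, each receives P + 22 per unit sold, so supply becomes Qs = 6(P + 22) − 70.
New equilibrium: buyers pay 64, producers receive 86, Q = 446. (Wedge: Pb − Ps = −22.)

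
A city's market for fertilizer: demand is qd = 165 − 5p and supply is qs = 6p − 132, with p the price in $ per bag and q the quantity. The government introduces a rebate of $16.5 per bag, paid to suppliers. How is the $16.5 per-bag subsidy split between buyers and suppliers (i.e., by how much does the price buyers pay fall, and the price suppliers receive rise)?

Before the subsidy: set 165 − 5p = 6p − 132 → p* = $27, q* = 30.
With a per-unit subsidy paid to suppliers, each receives p + 16.5 per unit sold, so supply becomes qs = 6(p + 16.5) − 132.
New equilibrium: buyers pay $18, suppliers receive $34.5, q = 75. (Wedge: pb − ps = −16.5.)
Gain to buyers: $9; to suppliers: $7.5. (They sum to $16.5.)

Buyers gain $9 per bag; suppliers gain $7.5 per bag.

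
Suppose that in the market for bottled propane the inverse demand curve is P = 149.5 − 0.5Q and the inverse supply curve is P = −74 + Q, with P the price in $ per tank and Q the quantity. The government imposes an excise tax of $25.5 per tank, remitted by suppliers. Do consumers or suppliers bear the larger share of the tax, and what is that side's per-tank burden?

Suppliers bear the larger share: $17 per tank.

Rewrite in direct form: Qd = 299 − 2P and Qs = P + 74.
Before the tax: set 299 − 2P = P + 74 → P* = $75, Q* = 149.
With the tax collected from suppliers, supply shifts: Qs = (P − 25.5) + 74.
Solving gives Q = 132 with consumers paying $83.5 and suppliers receiving $58 (the $25.5 wedge).
Per-tank burden: consumers $8.5, suppliers $17.
Suppliers take the larger share because supply is less price-elastic here (demand slope 2 vs supply slope 1).
The less price-elastic side of the market bears the larger share of a per-unit tax.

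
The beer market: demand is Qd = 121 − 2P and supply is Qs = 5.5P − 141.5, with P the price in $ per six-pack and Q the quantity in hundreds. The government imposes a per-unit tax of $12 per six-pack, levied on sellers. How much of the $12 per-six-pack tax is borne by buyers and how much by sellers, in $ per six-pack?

Buyers bear $8.8 per six-pack; sellers bear $3.2 per six-pack.

Without the tax, 121 − 2P = 5.5P − 141.5 gives 7.5P = 262.5, so P* = $35 and Q* = 51.
With the tax collected from sellers, supply shifts: Qs = 5.5(P − 12) − 141.5.
New equilibrium: buyers pay $43.8, sellers receive $31.8, Q = 33.4. (Wedge: Pb − Ps = 12.)
Burden on buyers: $8.8; on sellers: $3.2. (They sum to $12.)
The less price-elastic side of the market bears the larger share of a per-unit tax.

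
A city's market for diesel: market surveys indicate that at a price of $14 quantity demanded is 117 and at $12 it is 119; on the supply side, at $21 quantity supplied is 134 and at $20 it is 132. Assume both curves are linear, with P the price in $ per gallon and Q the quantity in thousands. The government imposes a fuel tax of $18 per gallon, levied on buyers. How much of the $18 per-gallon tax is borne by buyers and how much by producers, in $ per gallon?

Demand slope: (119 − 117)/(12 − 14) = -1, so Qd = 131 − P.
Supply slope: (132 − 134)/(20 − 21) = 2, so Qs = 2P + 92.
Before the tax: set 131 − P = 2P + 92 → P* = $13, Q* = 118.
With the tax collected from buyers, demand (in seller-price terms) shifts: Qd = 131 − (P + 18).
Solving gives Q = 106 with buyers paying $25 and producers receiving $7 (the $18 wedge).
Burden on buyers: $12; on producers: $6. (They sum to $18.)

Buyers bear $12 per gallon; producers bear $6 per gallon.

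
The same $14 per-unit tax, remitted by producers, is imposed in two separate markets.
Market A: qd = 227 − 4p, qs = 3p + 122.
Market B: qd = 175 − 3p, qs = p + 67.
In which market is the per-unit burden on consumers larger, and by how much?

Market A: pre-tax p* = $15, q* = 167; post-tax q = 143; per-unit burden on consumers = $6.
Market B: pre-tax p* = $27, q* = 94; post-tax q = 83.5; per-unit burden on consumers = $3.5.
Difference: $6 vs $3.5 → market A is larger by $2.5.

Market A, by $2.5.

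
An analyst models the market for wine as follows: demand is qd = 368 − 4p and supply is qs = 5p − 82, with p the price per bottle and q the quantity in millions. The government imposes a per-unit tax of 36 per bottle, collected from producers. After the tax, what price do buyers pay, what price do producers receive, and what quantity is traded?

Before the tax: set 368 − 4p = 5p − 82 → p* = 50, q* = 168.
With the tax collected from producers, supply shifts: qs = 5(p − 36) − 82.
Solving gives q = 88 with buyers paying 70 and producers receiving 34 (the 36 wedge).

Buyers pay 70; producers receive 34; quantity = 88.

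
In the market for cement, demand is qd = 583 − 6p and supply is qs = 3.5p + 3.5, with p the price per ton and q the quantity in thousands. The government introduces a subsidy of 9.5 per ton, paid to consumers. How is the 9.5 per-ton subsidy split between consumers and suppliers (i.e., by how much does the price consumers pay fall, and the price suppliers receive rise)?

Before the subsidy: set 583 − 6p = 3.5p + 3.5 → p* = 61, q* = 217.
With a per-unit subsidy paid to consumers, each effectively pays p − 9.5, so demand becomes qd = 583 − 6(p − 9.5).
New equilibrium: consumers pay 57.5, suppliers receive 67, q = 238. (Wedge: pb − ps = −9.5.)
Gain to consumers: 3.5; to suppliers: 6. (They sum to 9.5.)

Consumers gain 3.5 per ton; suppliers gain 6 per ton.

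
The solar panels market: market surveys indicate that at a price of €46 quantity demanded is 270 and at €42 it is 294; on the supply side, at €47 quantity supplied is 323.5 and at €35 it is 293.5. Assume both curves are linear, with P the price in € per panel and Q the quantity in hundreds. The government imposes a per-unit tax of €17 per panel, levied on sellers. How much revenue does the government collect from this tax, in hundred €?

Demand slope: (294 − 270)/(42 − 46) = -6, so Qd = 546 − 6P.
Supply slope: (293.5 − 323.5)/(35 − 47) = 2.5, so Qs = 2.5P + 206.
Without the tax, 546 − 6P = 2.5P + 206 gives 8.5P = 340, so P* = €40 and Q* = 306.
With the tax collected from sellers, supply shifts: Qs = 2.5(P − 17) + 206.
New equilibrium: consumers pay €45, sellers receive €28, Q = 276. (Wedge: Pb − Ps = 17.)
Revenue = t · Q = 17 · 276 = €4692.

Tax revenue = €4692 hundred.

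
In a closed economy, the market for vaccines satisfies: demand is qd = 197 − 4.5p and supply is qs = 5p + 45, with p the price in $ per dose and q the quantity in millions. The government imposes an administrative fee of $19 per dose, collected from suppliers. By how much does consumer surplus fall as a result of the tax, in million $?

Before the tax: set 197 − 4.5p = 5p + 45 → p* = $16, q* = 125.
With the tax collected from suppliers, supply shifts: qs = 5(p − 19) + 45.
New equilibrium: consumers pay $26, suppliers receive $7, q = 80. (Wedge: pb − ps = 19.)
ΔCS is the trapezoid between Q = 80 and Q = 125 of height $10: ½ · (125 + 80) · 10 = $1025.

Consumer surplus falls by $1025 million.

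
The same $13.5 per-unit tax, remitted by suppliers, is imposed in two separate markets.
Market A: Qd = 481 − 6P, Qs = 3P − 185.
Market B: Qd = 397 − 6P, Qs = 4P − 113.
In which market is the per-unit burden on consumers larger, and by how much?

Market A: pre-tax P* = $74, Q* = 37; post-tax Q = 10; per-unit burden on consumers = $4.5.
Market B: pre-tax P* = $51, Q* = 91; post-tax Q = 58.6; per-unit burden on consumers = $5.4.
Difference: $4.5 vs $5.4 → market B is larger by $0.9.

Market B, by $0.9.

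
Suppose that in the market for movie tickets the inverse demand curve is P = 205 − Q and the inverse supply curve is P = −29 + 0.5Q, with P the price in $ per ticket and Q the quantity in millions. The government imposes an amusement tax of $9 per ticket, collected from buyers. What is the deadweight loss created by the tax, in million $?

Deadweight loss = $27 million.

Inverting to Q(P) form: Qd = 205 − P; Qs = 2P + 58.
Without the tax, 205 − P = 2P + 58 gives 3P = 147, so P* = $49 and Q* = 156.
With the tax collected from buyers, demand (in seller-price terms) shifts: Qd = 205 − (P + 9).
New equilibrium: buyers pay $55, suppliers receive $46, Q = 150. (Wedge: Pb − Ps = 9.)
Quantity falls by |ΔQ| = |156 − 150| = 6.
DWL = ½ · t · |ΔQ| = ½ · 9 · 6 = $27.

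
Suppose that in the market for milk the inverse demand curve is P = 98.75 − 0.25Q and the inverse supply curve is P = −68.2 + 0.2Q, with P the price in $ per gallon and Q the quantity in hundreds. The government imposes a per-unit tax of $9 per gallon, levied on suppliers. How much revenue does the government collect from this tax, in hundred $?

Rewrite in direct form: Qd = 395 − 4P and Qs = 5P + 341.
Before the tax: set 395 − 4P = 5P + 341 → P* = $6, Q* = 371.
With the tax collected from suppliers, supply shifts: Qs = 5(P − 9) + 341.
New equilibrium: consumers pay $11, suppliers receive $2, Q = 351. (Wedge: Pb − Ps = 9.)
Revenue = t · Q = 9 · 351 = $3159.

Tax revenue = $3159 hundred.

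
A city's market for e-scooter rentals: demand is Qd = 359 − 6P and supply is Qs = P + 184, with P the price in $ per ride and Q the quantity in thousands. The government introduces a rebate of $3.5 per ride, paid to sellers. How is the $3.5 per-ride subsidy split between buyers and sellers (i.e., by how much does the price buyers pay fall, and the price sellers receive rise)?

Before the subsidy: set 359 − 6P = P + 184 → P* = $25, Q* = 209.
With a per-unit subsidy paid to sellers, each receives P + 3.5 per unit sold, so supply becomes Qs = (P + 3.5) + 184.
New equilibrium: buyers pay $24.5, sellers receive $28, Q = 212. (Wedge: Pb − Ps = −3.5.)
Gain to buyers: $0.5; to sellers: $3. (They sum to $3.5.)

Buyers gain $0.5 per ride; sellers gain $3 per ride.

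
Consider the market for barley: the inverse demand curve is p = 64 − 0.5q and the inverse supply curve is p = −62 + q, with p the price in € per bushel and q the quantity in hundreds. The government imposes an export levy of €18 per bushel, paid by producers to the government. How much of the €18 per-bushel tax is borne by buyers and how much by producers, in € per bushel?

Inverting to q(p) form: qd = 128 − 2p; qs = p + 62.
Before the tax: set 128 − 2p = p + 62 → p* = €22, q* = 84.
With the tax collected from producers, supply shifts: qs = (p − 18) + 62.
Solving gives q = 72 with buyers paying €28 and producers receiving €10 (the €18 wedge).
Burden on buyers: €6; on producers: €12. (They sum to €18.)
The less price-elastic side of the market bears the larger share of a per-unit tax.

Buyers bear €6 per bushel; producers bear €12 per bushel.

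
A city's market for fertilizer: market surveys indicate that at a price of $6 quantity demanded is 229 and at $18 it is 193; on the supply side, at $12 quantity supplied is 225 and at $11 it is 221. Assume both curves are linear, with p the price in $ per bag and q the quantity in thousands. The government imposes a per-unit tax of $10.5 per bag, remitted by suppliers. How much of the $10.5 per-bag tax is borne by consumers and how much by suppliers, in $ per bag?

Consumers bear $6 per bag; suppliers bear $4.5 per bag.

Demand slope: (193 − 229)/(18 − 6) = -3, so qd = 247 − 3p.
Supply slope: (221 − 225)/(11 − 12) = 4, so qs = 4p + 177.
Without the tax, 247 − 3p = 4p + 177 gives 7p = 70, so p* = $10 and q* = 217.
With the tax collected from suppliers, supply shifts: qs = 4(p − 10.5) + 177.
New equilibrium: consumers pay $16, suppliers receive $5.5, q = 199. (Wedge: pb − ps = 10.5.)
Burden on consumers: $6; on suppliers: $4.5. (They sum to $10.5.)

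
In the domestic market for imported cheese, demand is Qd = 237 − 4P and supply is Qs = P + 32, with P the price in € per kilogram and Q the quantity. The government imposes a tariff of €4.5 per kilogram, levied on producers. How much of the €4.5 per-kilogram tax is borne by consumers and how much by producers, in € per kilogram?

Before the tax: set 237 − 4P = P + 32 → P* = €41, Q* = 73.
With the tax collected from producers, supply shifts: Qs = (P − 4.5) + 32.
New equilibrium: consumers pay €41.9, producers receive €37.4, Q = 69.4. (Wedge: Pb − Ps = 4.5.)
Burden on consumers: €0.9; on producers: €3.6. (They sum to €4.5.)

Consumers bear €0.9 per kilogram; producers bear €3.6 per kilogram.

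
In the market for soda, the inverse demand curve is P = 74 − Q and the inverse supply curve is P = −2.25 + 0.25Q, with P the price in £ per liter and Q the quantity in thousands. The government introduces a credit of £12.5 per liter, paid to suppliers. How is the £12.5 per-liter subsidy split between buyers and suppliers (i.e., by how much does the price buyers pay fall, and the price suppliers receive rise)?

Buyers gain £10 per liter; suppliers gain £2.5 per liter.

Inverting to Q(P) form: Qd = 74 − P; Qs = 4P + 9.
Without the subsidy, 74 − P = 4P + 9 gives 5P = 65, so P* = £13 and Q* = 61.
With a per-unit subsidy paid to suppliers, each receives P + 12.5 per unit sold, so supply becomes Qs = 4(P + 12.5) + 9.
Solving gives Q = 71 with buyers paying £3 and suppliers receiving £15.5 (the £12.5 wedge).
Gain to buyers: £10; to suppliers: £2.5. (They sum to £12.5.)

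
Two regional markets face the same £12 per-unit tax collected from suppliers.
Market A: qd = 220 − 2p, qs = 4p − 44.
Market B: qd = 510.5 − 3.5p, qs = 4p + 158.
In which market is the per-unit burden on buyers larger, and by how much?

Market A, by £1.6.

Market A: pre-tax p* = £44, q* = 132; post-tax q = 116; per-unit burden on buyers = £8.
Market B: pre-tax p* = £47, q* = 346; post-tax q = 323.6; per-unit burden on buyers = £6.4.
Difference: £8 vs £6.4 → market A is larger by £1.6.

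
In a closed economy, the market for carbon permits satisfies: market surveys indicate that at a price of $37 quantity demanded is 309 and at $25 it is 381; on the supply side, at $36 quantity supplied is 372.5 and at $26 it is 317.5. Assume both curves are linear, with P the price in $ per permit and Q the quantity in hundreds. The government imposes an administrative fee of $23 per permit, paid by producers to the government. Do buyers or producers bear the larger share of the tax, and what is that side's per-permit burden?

Producers bear the larger share: $12 per permit.

Demand slope: (381 − 309)/(25 − 37) = -6, so Qd = 531 − 6P.
Supply slope: (317.5 − 372.5)/(26 − 36) = 5.5, so Qs = 5.5P + 174.5.
Before the tax: set 531 − 6P = 5.5P + 174.5 → P* = $31, Q* = 345.
With the tax collected from producers, supply shifts: Qs = 5.5(P − 23) + 174.5.
New equilibrium: buyers pay $42, producers receive $19, Q = 279. (Wedge: Pb − Ps = 23.)
Per-permit burden: buyers $11, producers $12.
Producers take the larger share because supply is less price-elastic here (demand slope 6 vs supply slope 5.5).
The less price-elastic side of the market bears the larger share of a per-unit tax.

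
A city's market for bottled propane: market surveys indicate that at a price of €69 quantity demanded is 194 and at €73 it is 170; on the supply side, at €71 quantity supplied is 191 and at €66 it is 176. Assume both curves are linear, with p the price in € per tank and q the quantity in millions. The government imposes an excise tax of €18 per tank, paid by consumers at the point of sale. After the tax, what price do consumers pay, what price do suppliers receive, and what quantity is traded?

Consumers pay €76; suppliers receive €58; quantity = 152.

Demand slope: (170 − 194)/(73 − 69) = -6, so qd = 608 − 6p.
Supply slope: (176 − 191)/(66 − 71) = 3, so qs = 3p − 22.
Before the tax: set 608 − 6p = 3p − 22 → p* = €70, q* = 188.
With the tax collected from consumers, demand (in seller-price terms) shifts: qd = 608 − 6(p + 18).
New equilibrium: consumers pay €76, suppliers receive €58, q = 152. (Wedge: pb − ps = 18.)
The less price-elastic side of the market bears the larger share of a per-unit tax.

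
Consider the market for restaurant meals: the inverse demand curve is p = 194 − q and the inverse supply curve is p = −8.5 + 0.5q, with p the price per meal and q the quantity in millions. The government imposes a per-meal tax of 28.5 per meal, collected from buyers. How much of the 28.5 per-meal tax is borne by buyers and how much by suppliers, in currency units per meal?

Buyers bear 19 per meal; suppliers bear 9.5 per meal.

Rewrite in direct form: qd = 194 − p and qs = 2p + 17.
Without the tax, 194 − p = 2p + 17 gives 3p = 177, so p* = 59 and q* = 135.
With the tax collected from buyers, demand (in seller-price terms) shifts: qd = 194 − (p + 28.5).
Solving gives q = 116 with buyers paying 78 and suppliers receiving 49.5 (the 28.5 wedge).
Burden on buyers: 19; on suppliers: 9.5. (They sum to 28.5.)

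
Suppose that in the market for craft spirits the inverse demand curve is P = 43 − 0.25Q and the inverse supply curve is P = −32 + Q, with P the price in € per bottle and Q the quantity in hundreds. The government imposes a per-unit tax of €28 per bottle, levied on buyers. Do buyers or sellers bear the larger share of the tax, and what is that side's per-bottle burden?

Rewrite in direct form: Qd = 172 − 4P and Qs = P + 32.
Without the tax, 172 − 4P = P + 32 gives 5P = 140, so P* = €28 and Q* = 60.
With the tax collected from buyers, demand (in seller-price terms) shifts: Qd = 172 − 4(P + 28).
New equilibrium: buyers pay €33.6, sellers receive €5.6, Q = 37.6. (Wedge: Pb − Ps = 28.)
Per-bottle burden: buyers €5.6, sellers €22.4.
Sellers take the larger share because supply is less price-elastic here (demand slope 4 vs supply slope 1).
The less price-elastic side of the market bears the larger share of a per-unit tax.

Sellers bear the larger share: €22.4 per bottle.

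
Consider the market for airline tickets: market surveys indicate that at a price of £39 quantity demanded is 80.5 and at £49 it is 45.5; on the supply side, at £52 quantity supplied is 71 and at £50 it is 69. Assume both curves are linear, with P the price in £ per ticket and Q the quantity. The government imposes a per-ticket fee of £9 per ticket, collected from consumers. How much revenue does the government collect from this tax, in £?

Demand slope: (45.5 − 80.5)/(49 − 39) = -3.5, so Qd = 217 − 3.5P.
Supply slope: (69 − 71)/(50 − 52) = 1, so Qs = P + 19.
Without the tax, 217 − 3.5P = P + 19 gives 4.5P = 198, so P* = £44 and Q* = 63.
With the tax collected from consumers, demand (in seller-price terms) shifts: Qd = 217 − 3.5(P + 9).
Solving gives Q = 56 with consumers paying £46 and suppliers receiving £37 (the £9 wedge).
Revenue = t · Q = 9 · 56 = £504.

Tax revenue = £504.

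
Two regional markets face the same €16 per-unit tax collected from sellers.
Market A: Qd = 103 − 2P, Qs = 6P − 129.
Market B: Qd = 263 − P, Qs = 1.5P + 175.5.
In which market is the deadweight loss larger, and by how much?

Market A, by €115.2.

Market A: pre-tax P* = €29, Q* = 45; post-tax Q = 21; deadweight loss = €192.
Market B: pre-tax P* = €35, Q* = 228; post-tax Q = 218.4; deadweight loss = €76.8.
Difference: €192 vs €76.8 → market A is larger by €115.2.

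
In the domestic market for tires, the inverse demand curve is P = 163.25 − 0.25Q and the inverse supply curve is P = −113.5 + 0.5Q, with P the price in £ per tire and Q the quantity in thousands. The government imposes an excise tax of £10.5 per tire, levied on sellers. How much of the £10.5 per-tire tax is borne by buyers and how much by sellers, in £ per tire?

Inverting to Q(P) form: Qd = 653 − 4P; Qs = 2P + 227.
Before the tax: set 653 − 4P = 2P + 227 → P* = £71, Q* = 369.
With the tax collected from sellers, supply shifts: Qs = 2(P − 10.5) + 227.
Solving gives Q = 355 with buyers paying £74.5 and sellers receiving £64 (the £10.5 wedge).
Burden on buyers: £3.5; on sellers: £7. (They sum to £10.5.)

Buyers bear £3.5 per tire; sellers bear £7 per tire.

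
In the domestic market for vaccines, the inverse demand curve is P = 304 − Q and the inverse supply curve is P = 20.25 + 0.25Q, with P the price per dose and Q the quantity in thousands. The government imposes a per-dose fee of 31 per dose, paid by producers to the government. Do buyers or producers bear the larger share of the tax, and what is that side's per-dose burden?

Buyers bear the larger share: 24.8 per dose.

Inverting to Q(P) form: Qd = 304 − P; Qs = 4P − 81.
Without the tax, 304 − P = 4P − 81 gives 5P = 385, so P* = 77 and Q* = 227.
With the tax collected from producers, supply shifts: Qs = 4(P − 31) − 81.
New equilibrium: buyers pay 101.8, producers receive 70.8, Q = 202.2. (Wedge: Pb − Ps = 31.)
Per-dose burden: buyers 24.8, producers 6.2.
Buyers take the larger share because demand is less price-elastic here (demand slope 1 vs supply slope 4).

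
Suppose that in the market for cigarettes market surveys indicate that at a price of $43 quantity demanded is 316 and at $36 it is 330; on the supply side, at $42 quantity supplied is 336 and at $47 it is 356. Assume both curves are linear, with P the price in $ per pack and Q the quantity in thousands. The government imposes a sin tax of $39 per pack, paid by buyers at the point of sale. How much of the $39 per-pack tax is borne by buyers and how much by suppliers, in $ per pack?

Demand slope: (330 − 316)/(36 − 43) = -2, so Qd = 402 − 2P.
Supply slope: (356 − 336)/(47 − 42) = 4, so Qs = 4P + 168.
Without the tax, 402 − 2P = 4P + 168 gives 6P = 234, so P* = $39 and Q* = 324.
With the tax collected from buyers, demand (in seller-price terms) shifts: Qd = 402 − 2(P + 39).
Solving gives Q = 272 with buyers paying $65 and suppliers receiving $26 (the $39 wedge).
Burden on buyers: $26; on suppliers: $13. (They sum to $39.)

Buyers bear $26 per pack; suppliers bear $13 per pack.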